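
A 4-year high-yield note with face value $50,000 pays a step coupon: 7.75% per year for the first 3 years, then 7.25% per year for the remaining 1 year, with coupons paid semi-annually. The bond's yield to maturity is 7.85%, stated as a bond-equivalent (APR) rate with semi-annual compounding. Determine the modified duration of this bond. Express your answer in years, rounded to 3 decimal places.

Periodic yield y = 0.03925. First find Macaulay duration:
  t   CF        PV=CF/(1+0.03925)^t    t·PV
  1     1,937.50     1,864.3252     1,864.3252
  2     1,937.50     1,793.9141     3,587.8282
  3     1,937.50     1,726.1622     5,178.4867
  4     1,937.50     1,660.9692     6,643.8768
  5     1,937.50     1,598.2383     7,991.1917
  6     1,937.50     1,537.8767     9,227.2601
  7     1,812.50     1,384.3241     9,690.2688
  8    51,812.50    38,078.0134   304,624.1073
  Σ                 49,643.8233   348,807.3448
P = 49,643.8233; Macaulay duration = 348,807.3448 / 49,643.8233 = 7.02620 half-year periods = 3.51310 years.
Modified duration = D_Mac / (1 + y) = 3.51310 / 1.03925 = 3.38042 years.

3.380 years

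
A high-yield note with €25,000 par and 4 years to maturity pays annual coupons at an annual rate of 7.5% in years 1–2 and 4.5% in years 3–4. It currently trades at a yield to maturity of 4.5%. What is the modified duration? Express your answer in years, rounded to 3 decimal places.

Periodic yield y = 0.045. First find Macaulay duration:
  t   CF        PV=CF/(1+0.045)^t    t·PV
  1     1,875.00     1,794.2584     1,794.2584
  2     1,875.00     1,716.9937     3,433.9873
  3     1,125.00       985.8337     2,957.5010
  4    26,125.00    21,907.4151    87,629.6604
  Σ                 26,404.5008    95,815.4071
P = 26,404.5008; Macaulay duration = 95,815.4071 / 26,404.5008 = 3.62875 years.
Modified duration = D_Mac / (1 + y) = 3.62875 / 1.045 = 3.47249 years.

3.472 years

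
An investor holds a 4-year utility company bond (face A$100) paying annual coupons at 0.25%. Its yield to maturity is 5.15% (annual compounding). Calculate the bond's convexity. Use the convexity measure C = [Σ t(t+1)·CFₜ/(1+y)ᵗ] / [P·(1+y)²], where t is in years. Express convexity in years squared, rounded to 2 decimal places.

With y = 0.0515:
  t   CF        PV=CF/(1+0.0515)^t    t·PV        t(t+1)·PV
  1         0.25         0.2378         0.2378           0.4755
  2         0.25         0.2261         0.4522           1.3567
  3         0.25         0.2150         0.6451           2.5804
  4       100.25        82.0063       328.0252       1,640.1262
  Σ                     82.6852       329.3603       1,644.5388
P = 82.6852.
Convexity = Σ t(t+1)·PV / [P·(1+y)²] = 1,644.5388 / (82.6852 × 1.105652) = 17.98861.

17.99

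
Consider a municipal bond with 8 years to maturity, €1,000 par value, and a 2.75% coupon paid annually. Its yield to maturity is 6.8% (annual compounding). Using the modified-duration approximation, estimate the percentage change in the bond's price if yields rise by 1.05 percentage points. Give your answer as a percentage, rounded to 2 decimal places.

Periodic yield y = 0.068. Modified duration first:
  t   CF        PV=CF/(1+0.068)^t    t·PV
  1        27.50        25.7491        25.7491
  2        27.50        24.1096        48.2192
  3        27.50        22.5745        67.7236
  4        27.50        21.1372        84.5488
  5        27.50        19.7914        98.9570
  6        27.50        18.5313       111.1876
  7        27.50        17.3514       121.4596
  8     1,027.50       607.0323     4,856.2585
  Σ                    756.2768     5,414.1035
P = 756.2768; D_Mac = 7.15889 yrs; D_mod = 7.15889/(1+0.068) = 6.70308 yrs.
ΔP/P ≈ -D_mod · Δy = -6.70308 × (+0.0105) = -0.070382 = -7.0382%.

-7.04%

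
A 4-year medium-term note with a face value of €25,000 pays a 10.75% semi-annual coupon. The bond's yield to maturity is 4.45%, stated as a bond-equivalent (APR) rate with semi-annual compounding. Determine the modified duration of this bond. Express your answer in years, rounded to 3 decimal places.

Periodic yield y = 0.02225. First find Macaulay duration:
  t   CF        PV=CF/(1+0.02225)^t    t·PV
  1     1,343.75     1,314.5023     1,314.5023
  2     1,343.75     1,285.8912     2,571.7825
  3     1,343.75     1,257.9029     3,773.7087
  4     1,343.75     1,230.5238     4,922.0950
  5     1,343.75     1,203.7405     6,018.7026
  6     1,343.75     1,177.5403     7,065.2415
  7     1,343.75     1,151.9102     8,063.3717
  8    26,343.75    22,091.2679   176,730.1433
  Σ                 30,713.2792   210,459.5477
P = 30,713.2792; Macaulay duration = 210,459.5477 / 30,713.2792 = 6.85240 half-year periods = 3.42620 years.
Modified duration = D_Mac / (1 + y) = 3.42620 / 1.02225 = 3.35162 years.

3.352 years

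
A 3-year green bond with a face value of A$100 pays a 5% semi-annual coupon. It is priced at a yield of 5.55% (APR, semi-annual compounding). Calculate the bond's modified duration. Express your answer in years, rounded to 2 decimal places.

2.75 years

Periodic yield y = 0.02775. First find Macaulay duration:
  t   CF        PV=CF/(1+0.02775)^t    t·PV
  1         2.50         2.4325         2.4325
  2         2.50         2.3668         4.7336
  3         2.50         2.3029         6.9087
  4         2.50         2.2407         8.9629
  5         2.50         2.1802        10.9012
  6       102.50        86.9759       521.8554
  Σ                     98.4991       555.7944
P = 98.4991; Macaulay duration = 555.7944 / 98.4991 = 5.64263 half-year periods = 2.82132 years.
Modified duration = D_Mac / (1 + y) = 2.82132 / 1.02775 = 2.74514 years.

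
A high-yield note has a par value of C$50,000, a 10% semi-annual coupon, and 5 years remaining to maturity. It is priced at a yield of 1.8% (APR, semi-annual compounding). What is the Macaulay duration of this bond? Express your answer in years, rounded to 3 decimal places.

Periodic yield y = 0.009. Discount each cash flow and weight by its period:
  t   CF        PV=CF/(1+0.009)^t    t·PV
  1     2,500.00     2,477.7007     2,477.7007
  2     2,500.00     2,455.6003     4,911.2006
  3     2,500.00     2,433.6970     7,301.0911
  4     2,500.00     2,411.9891     9,647.9565
  5     2,500.00     2,390.4748    11,952.3742
  6     2,500.00     2,369.1525    14,214.9148
  7     2,500.00     2,348.0203    16,436.1420
  8     2,500.00     2,327.0766    18,616.6128
  9     2,500.00     2,306.3197    20,756.8775
  10   52,500.00    48,000.7078   480,007.0776
  Σ                 69,520.7388   586,321.9478
Price P = Σ PV = 69,520.7388.
Macaulay duration = Σ(t·PV) / P = 586,321.9478 / 69,520.7388 = 8.43377 half-year periods.
In years: 8.43377 / 2 = 4.21689 years.

4.217 years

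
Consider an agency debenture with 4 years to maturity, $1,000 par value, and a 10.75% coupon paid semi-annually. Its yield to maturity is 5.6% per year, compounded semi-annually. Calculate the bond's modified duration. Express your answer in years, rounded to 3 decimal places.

Periodic yield y = 0.028. First find Macaulay duration:
  t   CF        PV=CF/(1+0.028)^t    t·PV
  1        53.75        52.2860        52.2860
  2        53.75        50.8619       101.7237
  3        53.75        49.4765       148.4296
  4        53.75        48.1289       192.5156
  5        53.75        46.8180       234.0900
  6        53.75        45.5428       273.2568
  7        53.75        44.3023       310.1164
  8     1,053.75       844.8754     6,759.0033
  Σ                  1,182.2918     8,071.4214
P = 1,182.2918; Macaulay duration = 8,071.4214 / 1,182.2918 = 6.82693 half-year periods = 3.41346 years.
Modified duration = D_Mac / (1 + y) = 3.41346 / 1.028 = 3.32049 years.

3.320 years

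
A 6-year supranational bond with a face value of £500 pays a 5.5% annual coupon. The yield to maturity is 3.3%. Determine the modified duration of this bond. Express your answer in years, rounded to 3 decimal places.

Periodic yield y = 0.033. First find Macaulay duration:
  t   CF        PV=CF/(1+0.033)^t    t·PV
  1        27.50        26.6215        26.6215
  2        27.50        25.7710        51.5421
  3        27.50        24.9478        74.8433
  4        27.50        24.1508        96.6032
  5        27.50        23.3793       116.8964
  6       527.50       434.1307     2,604.7844
  Σ                    559.0011     2,971.2909
P = 559.0011; Macaulay duration = 2,971.2909 / 559.0011 = 5.31536 years.
Modified duration = D_Mac / (1 + y) = 5.31536 / 1.033 = 5.14555 years.

5.146 years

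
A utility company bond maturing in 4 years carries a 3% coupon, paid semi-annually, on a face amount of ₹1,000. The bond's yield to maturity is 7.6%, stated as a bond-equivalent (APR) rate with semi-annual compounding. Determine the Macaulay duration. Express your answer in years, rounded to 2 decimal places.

3.78 years

Periodic yield y = 0.038. Discount each cash flow and weight by its period:
  t   CF        PV=CF/(1+0.038)^t    t·PV
  1        15.00        14.4509        14.4509
  2        15.00        13.9218        27.8437
  3        15.00        13.4122        40.2365
  4        15.00        12.9212        51.6847
  5        15.00        12.4481        62.2407
  6        15.00        11.9924        71.9546
  7        15.00        11.5534        80.8738
  8     1,015.00       753.1599     6,025.2795
  Σ                    843.8600     6,374.5644
Price P = Σ PV = 843.8600.
Macaulay duration = Σ(t·PV) / P = 6,374.5644 / 843.8600 = 7.55405 half-year periods.
In years: 7.55405 / 2 = 3.77703 years.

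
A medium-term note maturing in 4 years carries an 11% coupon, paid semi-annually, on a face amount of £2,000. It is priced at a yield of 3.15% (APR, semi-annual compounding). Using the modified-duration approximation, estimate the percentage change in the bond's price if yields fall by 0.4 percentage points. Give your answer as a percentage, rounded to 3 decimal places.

+1.351%

Periodic yield y = 0.01575. Modified duration first:
  t   CF        PV=CF/(1+0.01575)^t    t·PV
  1       110.00       108.2944       108.2944
  2       110.00       106.6152       213.2303
  3       110.00       104.9620       314.8861
  4       110.00       103.3345       413.3380
  5       110.00       101.7322       508.6611
  6       110.00       100.1548       600.9287
  7       110.00        98.6018       690.2126
  8     2,110.00     1,862.0349    14,896.2789
  Σ                  2,585.7297    17,745.8301
P = 2,585.7297; D_Mac = 6.86299 half-year periods = 3.43149 yrs; D_mod = 3.43149/(1+0.01575) = 3.37829 yrs.
ΔP/P ≈ -D_mod · Δy = -3.37829 × (-0.004) = +0.013513 = +1.3513%.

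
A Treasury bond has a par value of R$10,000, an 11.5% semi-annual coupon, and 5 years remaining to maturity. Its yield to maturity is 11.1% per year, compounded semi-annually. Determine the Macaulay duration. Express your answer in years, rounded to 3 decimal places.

Periodic yield y = 0.0555. Discount each cash flow and weight by its period:
  t   CF        PV=CF/(1+0.0555)^t    t·PV
  1       575.00       544.7655       544.7655
  2       575.00       516.1208     1,032.2416
  3       575.00       488.9823     1,466.9469
  4       575.00       463.2708     1,853.0831
  5       575.00       438.9112     2,194.5560
  6       575.00       415.8325     2,494.9949
  7       575.00       393.9673     2,757.7711
  8       575.00       373.2518     2,986.0146
  9       575.00       353.6256     3,182.6305
  10   10,575.00     6,161.6638    61,616.6382
  Σ                 10,150.3916    80,129.6424
Price P = Σ PV = 10,150.3916.
Macaulay duration = Σ(t·PV) / P = 80,129.6424 / 10,150.3916 = 7.89424 half-year periods.
In years: 7.89424 / 2 = 3.94712 years.

3.947 years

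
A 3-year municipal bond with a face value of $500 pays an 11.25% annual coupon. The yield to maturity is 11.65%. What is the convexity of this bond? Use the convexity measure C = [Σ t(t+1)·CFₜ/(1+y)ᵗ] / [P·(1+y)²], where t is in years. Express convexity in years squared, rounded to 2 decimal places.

8.37

With y = 0.1165:
  t   CF        PV=CF/(1+0.1165)^t    t·PV        t(t+1)·PV
  1        56.25        50.3807        50.3807         100.7613
  2        56.25        45.1237        90.2475         270.7424
  3       556.25       399.6629     1,198.9887       4,795.9549
  Σ                    495.1673     1,339.6168       5,167.4586
P = 495.1673.
Convexity = Σ t(t+1)·PV / [P·(1+y)²] = 5,167.4586 / (495.1673 × 1.246572) = 8.37158.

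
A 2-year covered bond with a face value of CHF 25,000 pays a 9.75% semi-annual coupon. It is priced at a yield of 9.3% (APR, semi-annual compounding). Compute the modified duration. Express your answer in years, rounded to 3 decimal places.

Periodic yield y = 0.0465. First find Macaulay duration:
  t   CF        PV=CF/(1+0.0465)^t    t·PV
  1     1,218.75     1,164.5963     1,164.5963
  2     1,218.75     1,112.8488     2,225.6976
  3     1,218.75     1,063.4007     3,190.2020
  4    26,218.75    21,860.2463    87,440.9854
  Σ                 25,201.0921    94,021.4813
P = 25,201.0921; Macaulay duration = 94,021.4813 / 25,201.0921 = 3.73085 half-year periods = 1.86542 years.
Modified duration = D_Mac / (1 + y) = 1.86542 / 1.0465 = 1.78254 years.

1.783 years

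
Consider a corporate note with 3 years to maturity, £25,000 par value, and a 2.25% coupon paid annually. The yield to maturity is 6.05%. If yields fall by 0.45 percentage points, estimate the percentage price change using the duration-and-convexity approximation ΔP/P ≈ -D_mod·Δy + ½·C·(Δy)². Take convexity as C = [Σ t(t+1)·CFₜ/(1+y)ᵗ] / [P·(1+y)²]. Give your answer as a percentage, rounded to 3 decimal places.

With y = 0.0605:
  t   CF        PV=CF/(1+0.0605)^t    t·PV        t(t+1)·PV
  1       562.50       530.4102       530.4102       1,060.8204
  2       562.50       500.1510     1,000.3021       3,000.9063
  3    25,562.50    21,432.4247    64,297.2741     257,189.0965
  Σ                 22,462.9859    65,827.9864     261,250.8232
P = 22,462.9859; D_Mac = 2.93051 yrs; D_mod = 2.76333 yrs; C = 10.34115.
Duration effect: -2.76333 × (-0.0045) = +0.012435
Convexity effect: 0.5 × 10.34115 × (-0.0045)² = +0.0001047
ΔP/P ≈ +0.012435 + 0.0001047 = +0.012540 = +1.2540%.

+1.254%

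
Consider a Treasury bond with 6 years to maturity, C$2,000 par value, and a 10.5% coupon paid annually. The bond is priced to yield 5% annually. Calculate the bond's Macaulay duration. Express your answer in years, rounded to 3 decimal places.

4.899 years

Periodic yield y = 0.05. Discount each cash flow and weight by its year:
  t   CF        PV=CF/(1+0.05)^t    t·PV
  1       210.00       200.0000       200.0000
  2       210.00       190.4762       380.9524
  3       210.00       181.4059       544.2177
  4       210.00       172.7675       691.0701
  5       210.00       164.5405       822.7025
  6     2,210.00     1,649.1360     9,894.8162
  Σ                  2,558.3261    12,533.7588
Price P = Σ PV = 2,558.3261.
Macaulay duration = Σ(t·PV) / P = 12,533.7588 / 2,558.3261 = 4.89920 years.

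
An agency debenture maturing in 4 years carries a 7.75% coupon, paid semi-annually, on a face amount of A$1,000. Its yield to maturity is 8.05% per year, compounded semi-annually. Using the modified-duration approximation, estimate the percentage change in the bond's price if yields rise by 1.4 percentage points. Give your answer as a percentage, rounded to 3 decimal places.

Periodic yield y = 0.04025. Modified duration first:
  t   CF        PV=CF/(1+0.04025)^t    t·PV
  1        38.75        37.2507        37.2507
  2        38.75        35.8093        71.6187
  3        38.75        34.4238       103.2713
  4        38.75        33.0918       132.3673
  5        38.75        31.8114       159.0571
  6        38.75        30.5806       183.4833
  7        38.75        29.3973       205.7812
  8     1,038.75       757.5464     6,060.3712
  Σ                    989.9113     6,953.2009
P = 989.9113; D_Mac = 7.02406 half-year periods = 3.51203 yrs; D_mod = 3.51203/(1+0.04025) = 3.37614 yrs.
ΔP/P ≈ -D_mod · Δy = -3.37614 × (+0.014) = -0.047266 = -4.7266%.

-4.727%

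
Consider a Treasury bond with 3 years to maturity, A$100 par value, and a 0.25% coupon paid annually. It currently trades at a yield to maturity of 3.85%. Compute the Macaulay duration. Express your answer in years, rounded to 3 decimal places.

2.992 years

Periodic yield y = 0.0385. Discount each cash flow and weight by its year:
  t   CF        PV=CF/(1+0.0385)^t    t·PV
  1         0.25         0.2407         0.2407
  2         0.25         0.2318         0.4636
  3       100.25        89.5086       268.5259
  Σ                     89.9812       269.2302
Price P = Σ PV = 89.9812.
Macaulay duration = Σ(t·PV) / P = 269.2302 / 89.9812 = 2.99207 years.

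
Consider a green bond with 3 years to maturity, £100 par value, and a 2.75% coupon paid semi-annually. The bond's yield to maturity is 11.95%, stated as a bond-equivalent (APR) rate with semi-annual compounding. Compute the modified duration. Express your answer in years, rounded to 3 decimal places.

Periodic yield y = 0.05975. First find Macaulay duration:
  t   CF        PV=CF/(1+0.05975)^t    t·PV
  1        1.375         1.2975         1.2975
  2        1.375         1.2243         2.4486
  3        1.375         1.1553         3.4659
  4        1.375         1.0902         4.3606
  5        1.375         1.0287         5.1435
  6      101.375        71.5666       429.3995
  Σ                     77.3625       446.1156
P = 77.3625; Macaulay duration = 446.1156 / 77.3625 = 5.76656 half-year periods = 2.88328 years.
Modified duration = D_Mac / (1 + y) = 2.88328 / 1.05975 = 2.72072 years.

2.721 years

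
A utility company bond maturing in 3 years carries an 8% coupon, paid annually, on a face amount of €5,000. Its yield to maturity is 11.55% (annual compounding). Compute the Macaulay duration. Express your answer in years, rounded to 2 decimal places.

Periodic yield y = 0.1155. Discount each cash flow and weight by its year:
  t   CF        PV=CF/(1+0.1155)^t    t·PV
  1       400.00       358.5836       358.5836
  2       400.00       321.4555       642.9110
  3     5,400.00     3,890.3174    11,670.9522
  Σ                  4,570.3565    12,672.4468
Price P = Σ PV = 4,570.3565.
Macaulay duration = Σ(t·PV) / P = 12,672.4468 / 4,570.3565 = 2.77275 years.

2.77 years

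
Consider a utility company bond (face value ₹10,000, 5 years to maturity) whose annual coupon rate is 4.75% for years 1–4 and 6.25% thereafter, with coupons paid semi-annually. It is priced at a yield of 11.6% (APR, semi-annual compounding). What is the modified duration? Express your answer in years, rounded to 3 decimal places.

4.174 years

Periodic yield y = 0.058. First find Macaulay duration:
  t   CF        PV=CF/(1+0.058)^t    t·PV
  1       237.50       224.4802       224.4802
  2       237.50       212.1741       424.3481
  3       237.50       200.5426       601.6278
  4       237.50       189.5488       758.1950
  5       237.50       179.1576       895.7881
  6       237.50       169.3361     1,016.0167
  7       237.50       160.0530     1,120.3713
  8       237.50       151.2789     1,210.2310
  9       312.50       188.1391     1,693.2517
  10   10,312.50     5,868.2321    58,682.3213
  Σ                  7,542.9424    66,626.6311
P = 7,542.9424; Macaulay duration = 66,626.6311 / 7,542.9424 = 8.83298 half-year periods = 4.41649 years.
Modified duration = D_Mac / (1 + y) = 4.41649 / 1.058 = 4.17437 years.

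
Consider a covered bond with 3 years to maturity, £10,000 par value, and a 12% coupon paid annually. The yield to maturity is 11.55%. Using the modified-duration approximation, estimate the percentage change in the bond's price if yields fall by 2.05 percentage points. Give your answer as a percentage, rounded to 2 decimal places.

Periodic yield y = 0.1155. Modified duration first:
  t   CF        PV=CF/(1+0.1155)^t    t·PV
  1     1,200.00     1,075.7508     1,075.7508
  2     1,200.00       964.3665     1,928.7329
  3    11,200.00     8,068.8065    24,206.4194
  Σ                 10,108.9237    27,210.9031
P = 10,108.9237; D_Mac = 2.69177 yrs; D_mod = 2.69177/(1+0.1155) = 2.41306 yrs.
ΔP/P ≈ -D_mod · Δy = -2.41306 × (-0.0205) = +0.049468 = +4.9468%.

+4.95%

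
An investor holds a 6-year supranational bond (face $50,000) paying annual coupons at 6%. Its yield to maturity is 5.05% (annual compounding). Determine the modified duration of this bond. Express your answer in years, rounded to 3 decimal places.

Periodic yield y = 0.0505. First find Macaulay duration:
  t   CF        PV=CF/(1+0.0505)^t    t·PV
  1     3,000.00     2,855.7830     2,855.7830
  2     3,000.00     2,718.4988     5,436.9975
  3     3,000.00     2,587.8142     7,763.4425
  4     3,000.00     2,463.4119     9,853.6474
  5     3,000.00     2,344.9899    11,724.9494
  6    53,000.00    39,436.6058   236,619.6347
  Σ                 52,407.1034   274,254.4545
P = 52,407.1034; Macaulay duration = 274,254.4545 / 52,407.1034 = 5.23315 years.
Modified duration = D_Mac / (1 + y) = 5.23315 / 1.0505 = 4.98158 years.

4.982 years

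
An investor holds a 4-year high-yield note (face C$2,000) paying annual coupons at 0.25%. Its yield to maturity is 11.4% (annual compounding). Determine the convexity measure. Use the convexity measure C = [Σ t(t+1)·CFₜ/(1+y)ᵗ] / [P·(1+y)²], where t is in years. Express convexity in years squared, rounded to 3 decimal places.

16.014

With y = 0.114:
  t   CF        PV=CF/(1+0.114)^t    t·PV        t(t+1)·PV
  1         5.00         4.4883         4.4883           8.9767
  2         5.00         4.0290         8.0580          24.1741
  3         5.00         3.6167        10.8501          43.4006
  4     2,005.00     1,301.8880     5,207.5519      26,037.7594
  Σ                  1,314.0220     5,230.9484      26,114.3108
P = 1,314.0220.
Convexity = Σ t(t+1)·PV / [P·(1+y)²] = 26,114.3108 / (1,314.0220 × 1.240996) = 16.01421.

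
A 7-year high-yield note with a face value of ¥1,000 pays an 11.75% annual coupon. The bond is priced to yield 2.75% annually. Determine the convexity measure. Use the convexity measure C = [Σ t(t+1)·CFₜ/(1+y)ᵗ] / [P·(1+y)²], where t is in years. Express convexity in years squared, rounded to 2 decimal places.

38.31

With y = 0.0275:
  t   CF        PV=CF/(1+0.0275)^t    t·PV        t(t+1)·PV
  1       117.50       114.3552       114.3552         228.7105
  2       117.50       111.2946       222.5893         667.7678
  3       117.50       108.3159       324.9478       1,299.7913
  4       117.50       105.4170       421.6679       2,108.3395
  5       117.50       102.5956       512.9780       3,077.8678
  6       117.50        99.8497       599.0984       4,193.6885
  7     1,117.50       924.2186     6,469.5304      51,756.2432
  Σ                  1,566.0467     8,665.1669      63,332.4086
P = 1,566.0467.
Convexity = Σ t(t+1)·PV / [P·(1+y)²] = 63,332.4086 / (1,566.0467 × 1.055756) = 38.30519.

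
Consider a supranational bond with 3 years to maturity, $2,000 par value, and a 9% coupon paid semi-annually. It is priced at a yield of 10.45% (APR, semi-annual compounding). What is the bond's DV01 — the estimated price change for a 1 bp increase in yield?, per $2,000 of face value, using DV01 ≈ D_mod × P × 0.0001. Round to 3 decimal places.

$0.492

Periodic yield y = 0.05225.
  t   CF        PV=CF/(1+0.05225)^t    t·PV
  1        90.00        85.5310        85.5310
  2        90.00        81.2839       162.5678
  3        90.00        77.2477       231.7432
  4        90.00        73.4120       293.6478
  5        90.00        69.7666       348.8332
  6     2,090.00     1,539.6878     9,238.1270
  Σ                  1,926.9291    10,360.4501
P = 1,926.9291; D_Mac = 5.37666 half-year periods = 2.68833 yrs; D_mod = 2.55484 yrs.
DV01 ≈ 2.55484 × 1,926.9291 × 0.0001 = 0.492300.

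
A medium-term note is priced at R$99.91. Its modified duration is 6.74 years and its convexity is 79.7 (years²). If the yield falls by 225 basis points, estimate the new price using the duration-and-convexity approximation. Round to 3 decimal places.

Duration effect: -D_mod·Δy = -6.74 × (-0.0225) = +0.151650
Convexity effect: ½·C·(Δy)² = 0.5 × 79.7 × (-0.0225)² = +0.0201740625
ΔP/P ≈ +0.151650 + 0.0201740625 = +0.1718240625
New price ≈ 99.91 × (1 + 0.1718240625) = 117.076942084375.

R$117.077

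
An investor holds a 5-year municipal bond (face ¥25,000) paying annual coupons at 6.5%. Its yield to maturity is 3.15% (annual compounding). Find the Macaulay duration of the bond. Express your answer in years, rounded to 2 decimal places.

Periodic yield y = 0.0315. Discount each cash flow and weight by its year:
  t   CF        PV=CF/(1+0.0315)^t    t·PV
  1     1,625.00     1,575.3757     1,575.3757
  2     1,625.00     1,527.2668     3,054.5335
  3     1,625.00     1,480.6270     4,441.8810
  4     1,625.00     1,435.4115     5,741.6462
  5    26,625.00    22,800.4519   114,002.2596
  Σ                 28,819.1329   128,815.6960
Price P = Σ PV = 28,819.1329.
Macaulay duration = Σ(t·PV) / P = 128,815.6960 / 28,819.1329 = 4.46980 years.

4.47 years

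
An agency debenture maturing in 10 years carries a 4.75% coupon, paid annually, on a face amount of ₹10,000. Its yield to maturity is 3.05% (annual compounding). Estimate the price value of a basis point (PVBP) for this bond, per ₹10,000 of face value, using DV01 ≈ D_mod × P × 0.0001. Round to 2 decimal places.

₹9.25

Periodic yield y = 0.0305.
  t   CF        PV=CF/(1+0.0305)^t    t·PV
  1       475.00       460.9413       460.9413
  2       475.00       447.2987       894.5974
  3       475.00       434.0599     1,302.1796
  4       475.00       421.2129     1,684.8515
  5       475.00       408.7461     2,043.7305
  6       475.00       396.6483     2,379.8900
  7       475.00       384.9086     2,694.3603
  8       475.00       373.5164     2,988.1310
  9       475.00       362.4613     3,262.1517
  10   10,475.00     7,756.6478    77,566.4777
  Σ                 11,446.4412    95,277.3109
P = 11,446.4412; D_Mac = 8.32375 yrs; D_mod = 8.07739 yrs.
DV01 ≈ 8.07739 × 11,446.4412 × 0.0001 = 9.245736.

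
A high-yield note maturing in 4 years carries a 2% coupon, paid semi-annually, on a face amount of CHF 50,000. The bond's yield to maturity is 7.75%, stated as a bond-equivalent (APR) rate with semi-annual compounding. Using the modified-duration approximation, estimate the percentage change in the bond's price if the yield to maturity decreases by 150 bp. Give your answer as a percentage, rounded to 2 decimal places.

Periodic yield y = 0.03875. Modified duration first:
  t   CF        PV=CF/(1+0.03875)^t    t·PV
  1       500.00       481.3478       481.3478
  2       500.00       463.3914       926.7827
  3       500.00       446.1048     1,338.3144
  4       500.00       429.4631     1,717.8524
  5       500.00       413.4422     2,067.2111
  6       500.00       398.0190     2,388.1139
  7       500.00       383.1711     2,682.1977
  8    50,500.00    37,256.5884   298,052.7071
  Σ                 40,271.5277   309,654.5271
P = 40,271.5277; D_Mac = 7.68917 half-year periods = 3.84458 yrs; D_mod = 3.84458/(1+0.03875) = 3.70116 yrs.
ΔP/P ≈ -D_mod · Δy = -3.70116 × (-0.015) = +0.055517 = +5.5517%.

+5.55%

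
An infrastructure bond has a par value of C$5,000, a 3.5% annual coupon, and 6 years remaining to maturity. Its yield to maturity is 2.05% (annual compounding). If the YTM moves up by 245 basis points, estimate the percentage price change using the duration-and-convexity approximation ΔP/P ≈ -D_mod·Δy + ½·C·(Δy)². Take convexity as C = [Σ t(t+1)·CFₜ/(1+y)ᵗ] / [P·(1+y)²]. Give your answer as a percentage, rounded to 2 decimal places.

With y = 0.0205:
  t   CF        PV=CF/(1+0.0205)^t    t·PV        t(t+1)·PV
  1       175.00       171.4846       171.4846         342.9691
  2       175.00       168.0398       336.0795       1,008.2385
  3       175.00       164.6641       493.9924       1,975.9696
  4       175.00       161.3563       645.4253       3,227.1266
  5       175.00       158.1150       790.5749       4,743.4492
  6     5,175.00     4,581.7596    27,490.5577     192,433.9038
  Σ                  5,405.4194    29,928.1144     203,731.6570
P = 5,405.4194; D_Mac = 5.53669 yrs; D_mod = 5.42546 yrs; C = 36.19121.
Duration effect: -5.42546 × (+0.0245) = -0.132924
Convexity effect: 0.5 × 36.19121 × (0.0245)² = +0.0108619
ΔP/P ≈ -0.132924 + 0.0108619 = -0.122062 = -12.2062%.

-12.21%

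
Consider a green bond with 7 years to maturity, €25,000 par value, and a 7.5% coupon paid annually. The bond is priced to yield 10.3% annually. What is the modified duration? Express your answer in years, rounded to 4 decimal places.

Periodic yield y = 0.103. First find Macaulay duration:
  t   CF        PV=CF/(1+0.103)^t    t·PV
  1     1,875.00     1,699.9093     1,699.9093
  2     1,875.00     1,541.1689     3,082.3379
  3     1,875.00     1,397.2520     4,191.7559
  4     1,875.00     1,266.7742     5,067.0969
  5     1,875.00     1,148.4807     5,742.4036
  6     1,875.00     1,041.2337     6,247.4019
  7    26,875.00    13,530.6882    94,714.8173
  Σ                 21,625.5071   120,745.7230
P = 21,625.5071; Macaulay duration = 120,745.7230 / 21,625.5071 = 5.58349 years.
Modified duration = D_Mac / (1 + y) = 5.58349 / 1.103 = 5.06209 years.

5.0621 years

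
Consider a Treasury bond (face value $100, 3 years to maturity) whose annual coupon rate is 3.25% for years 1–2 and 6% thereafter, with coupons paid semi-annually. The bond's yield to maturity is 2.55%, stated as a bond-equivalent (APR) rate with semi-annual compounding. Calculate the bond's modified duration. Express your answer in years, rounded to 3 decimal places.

2.844 years

Periodic yield y = 0.01275. First find Macaulay duration:
  t   CF        PV=CF/(1+0.01275)^t    t·PV
  1        1.625         1.6045         1.6045
  2        1.625         1.5843         3.1687
  3        1.625         1.5644         4.6932
  4        1.625         1.5447         6.1788
  5        3.000         2.8159        14.0793
  6      103.000        95.4605       572.7630
  Σ                    104.5743       602.4875
P = 104.5743; Macaulay duration = 602.4875 / 104.5743 = 5.76133 half-year periods = 2.88067 years.
Modified duration = D_Mac / (1 + y) = 2.88067 / 1.01275 = 2.84440 years.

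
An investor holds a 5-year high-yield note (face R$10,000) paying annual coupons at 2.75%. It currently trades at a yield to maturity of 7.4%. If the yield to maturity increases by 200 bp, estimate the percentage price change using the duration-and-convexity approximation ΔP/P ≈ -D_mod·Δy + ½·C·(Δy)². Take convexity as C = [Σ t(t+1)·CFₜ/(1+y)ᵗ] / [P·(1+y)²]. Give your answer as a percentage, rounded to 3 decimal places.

-8.283%

With y = 0.074:
  t   CF        PV=CF/(1+0.074)^t    t·PV        t(t+1)·PV
  1       275.00       256.0521       256.0521         512.1043
  2       275.00       238.4098       476.8196       1,430.4589
  3       275.00       221.9831       665.9492       2,663.7968
  4       275.00       206.6881       826.7526       4,133.7629
  5    10,275.00     7,190.5221    35,952.6104     215,715.6622
  Σ                  8,113.6552    38,178.1839     224,455.7851
P = 8,113.6552; D_Mac = 4.70542 yrs; D_mod = 4.38121 yrs; C = 23.98312.
Duration effect: -4.38121 × (+0.02) = -0.087624
Convexity effect: 0.5 × 23.98312 × (0.02)² = +0.0047966
ΔP/P ≈ -0.087624 + 0.0047966 = -0.082828 = -8.2828%.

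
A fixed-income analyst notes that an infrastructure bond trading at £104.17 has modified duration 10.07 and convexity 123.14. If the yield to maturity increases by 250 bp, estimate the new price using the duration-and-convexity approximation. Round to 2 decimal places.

£81.95

Duration effect: -D_mod·Δy = -10.07 × (+0.025) = -0.251750
Convexity effect: ½·C·(Δy)² = 0.5 × 123.14 × (0.025)² = +0.03848125
ΔP/P ≈ -0.251750 + 0.03848125 = -0.21326875
New price ≈ 104.17 × (1 - 0.21326875) = 81.9537943125.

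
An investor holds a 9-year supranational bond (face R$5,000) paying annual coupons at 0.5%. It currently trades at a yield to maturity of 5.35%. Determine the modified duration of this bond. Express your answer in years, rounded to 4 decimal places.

Periodic yield y = 0.0535. First find Macaulay duration:
  t   CF        PV=CF/(1+0.0535)^t    t·PV
  1        25.00        23.7304        23.7304
  2        25.00        22.5253        45.0506
  3        25.00        21.3814        64.1442
  4        25.00        20.2956        81.1824
  5        25.00        19.2649        96.3246
  6        25.00        18.2866       109.7196
  7        25.00        17.3579       121.5056
  8        25.00        16.4765       131.8116
  9     5,025.00     3,143.5850    28,292.2649
  Σ                  3,302.9037    28,965.7340
P = 3,302.9037; Macaulay duration = 28,965.7340 / 3,302.9037 = 8.76978 years.
Modified duration = D_Mac / (1 + y) = 8.76978 / 1.0535 = 8.32442 years.

8.3244 years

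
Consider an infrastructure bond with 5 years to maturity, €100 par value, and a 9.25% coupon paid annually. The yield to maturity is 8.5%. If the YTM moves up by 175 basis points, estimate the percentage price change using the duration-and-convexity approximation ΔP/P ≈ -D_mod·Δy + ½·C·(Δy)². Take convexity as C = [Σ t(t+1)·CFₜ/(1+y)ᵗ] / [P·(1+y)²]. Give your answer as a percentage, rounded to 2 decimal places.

-6.52%

With y = 0.085:
  t   CF        PV=CF/(1+0.085)^t    t·PV        t(t+1)·PV
  1         9.25         8.5253         8.5253          17.0507
  2         9.25         7.8575        15.7149          47.1448
  3         9.25         7.2419        21.7257          86.9028
  4         9.25         6.6746        26.6982         133.4912
  5       109.25        72.6562       363.2811       2,179.6864
  Σ                    102.9555       435.9453       2,464.2759
P = 102.9555; D_Mac = 4.23431 yrs; D_mod = 3.90259 yrs; C = 20.33201.
Duration effect: -3.90259 × (+0.0175) = -0.068295
Convexity effect: 0.5 × 20.33201 × (0.0175)² = +0.0031133
ΔP/P ≈ -0.068295 + 0.0031133 = -0.065182 = -6.5182%.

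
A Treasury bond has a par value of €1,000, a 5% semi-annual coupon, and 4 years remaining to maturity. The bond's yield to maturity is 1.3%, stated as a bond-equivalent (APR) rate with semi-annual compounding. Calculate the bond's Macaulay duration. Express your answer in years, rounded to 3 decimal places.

Periodic yield y = 0.0065. Discount each cash flow and weight by its period:
  t   CF        PV=CF/(1+0.0065)^t    t·PV
  1        25.00        24.8385        24.8385
  2        25.00        24.6781        49.3563
  3        25.00        24.5188        73.5563
  4        25.00        24.3604        97.4417
  5        25.00        24.2031       121.0155
  6        25.00        24.0468       144.2808
  7        25.00        23.8915       167.2406
  8     1,025.00       973.2258     7,785.8067
  Σ                  1,143.7631     8,463.5365
Price P = Σ PV = 1,143.7631.
Macaulay duration = Σ(t·PV) / P = 8,463.5365 / 1,143.7631 = 7.39973 half-year periods.
In years: 7.39973 / 2 = 3.69986 years.

3.700 years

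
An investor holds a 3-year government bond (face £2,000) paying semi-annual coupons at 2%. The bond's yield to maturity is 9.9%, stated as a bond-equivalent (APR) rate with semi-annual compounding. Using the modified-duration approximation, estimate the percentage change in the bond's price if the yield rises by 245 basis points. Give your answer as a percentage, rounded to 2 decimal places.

Periodic yield y = 0.0495. Modified duration first:
  t   CF        PV=CF/(1+0.0495)^t    t·PV
  1        20.00        19.0567        19.0567
  2        20.00        18.1579        36.3158
  3        20.00        17.3015        51.9044
  4        20.00        16.4854        65.9417
  5        20.00        15.7079        78.5394
  6     2,020.00     1,511.6690     9,070.0141
  Σ                  1,598.3784     9,321.7721
P = 1,598.3784; D_Mac = 5.83202 half-year periods = 2.91601 yrs; D_mod = 2.91601/(1+0.0495) = 2.77847 yrs.
ΔP/P ≈ -D_mod · Δy = -2.77847 × (+0.0245) = -0.068073 = -6.8073%.

-6.81%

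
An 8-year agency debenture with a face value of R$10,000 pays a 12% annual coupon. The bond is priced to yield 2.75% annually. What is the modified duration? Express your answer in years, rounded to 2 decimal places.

Periodic yield y = 0.0275. First find Macaulay duration:
  t   CF        PV=CF/(1+0.0275)^t    t·PV
  1     1,200.00     1,167.8832     1,167.8832
  2     1,200.00     1,136.6260     2,273.2520
  3     1,200.00     1,106.2053     3,318.6160
  4     1,200.00     1,076.5989     4,306.3955
  5     1,200.00     1,047.7848     5,238.9240
  6     1,200.00     1,019.7419     6,118.4514
  7     1,200.00       992.4495     6,947.1467
  8    11,200.00     9,014.9512    72,119.6093
  Σ                 16,562.2408   101,490.2782
P = 16,562.2408; Macaulay duration = 101,490.2782 / 16,562.2408 = 6.12781 years.
Modified duration = D_Mac / (1 + y) = 6.12781 / 1.0275 = 5.96381 years.

5.96 years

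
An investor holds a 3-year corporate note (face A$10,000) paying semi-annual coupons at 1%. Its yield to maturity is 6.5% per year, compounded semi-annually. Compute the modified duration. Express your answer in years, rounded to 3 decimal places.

Periodic yield y = 0.0325. First find Macaulay duration:
  t   CF        PV=CF/(1+0.0325)^t    t·PV
  1        50.00        48.4262        48.4262
  2        50.00        46.9018        93.8037
  3        50.00        45.4255       136.2765
  4        50.00        43.9957       175.9826
  5        50.00        42.6108       213.0540
  6    10,050.00     8,295.1778    49,771.0669
  Σ                  8,522.5378    50,438.6098
P = 8,522.5378; Macaulay duration = 50,438.6098 / 8,522.5378 = 5.91826 half-year periods = 2.95913 years.
Modified duration = D_Mac / (1 + y) = 2.95913 / 1.0325 = 2.86599 years.

2.866 years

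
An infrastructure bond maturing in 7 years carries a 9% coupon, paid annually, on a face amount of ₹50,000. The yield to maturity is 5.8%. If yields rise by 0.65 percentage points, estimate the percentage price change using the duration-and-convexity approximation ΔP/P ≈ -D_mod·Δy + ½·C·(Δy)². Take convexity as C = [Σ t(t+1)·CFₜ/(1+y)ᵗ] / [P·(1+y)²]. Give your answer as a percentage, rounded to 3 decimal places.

-3.373%

With y = 0.058:
  t   CF        PV=CF/(1+0.058)^t    t·PV        t(t+1)·PV
  1     4,500.00     4,253.3081     4,253.3081       8,506.6163
  2     4,500.00     4,020.1400     8,040.2800      24,120.8400
  3     4,500.00     3,799.7543    11,399.2628      45,597.0511
  4     4,500.00     3,591.4502    14,365.8006      71,829.0030
  5     4,500.00     3,394.5654    16,972.8268     101,836.9608
  6     4,500.00     3,208.4739    19,250.8433     134,755.9028
  7    54,500.00    36,727.9618   257,095.7328   2,056,765.8623
  Σ                 58,995.6536   331,378.0544   2,443,412.2365
P = 58,995.6536; D_Mac = 5.61699 yrs; D_mod = 5.30907 yrs; C = 37.00031.
Duration effect: -5.30907 × (+0.0065) = -0.034509
Convexity effect: 0.5 × 37.00031 × (0.0065)² = +0.0007816
ΔP/P ≈ -0.034509 + 0.0007816 = -0.033727 = -3.3727%.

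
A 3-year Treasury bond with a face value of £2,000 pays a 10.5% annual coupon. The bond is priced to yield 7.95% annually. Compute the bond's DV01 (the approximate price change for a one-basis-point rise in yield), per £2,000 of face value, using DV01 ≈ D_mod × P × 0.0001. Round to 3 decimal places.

Periodic yield y = 0.0795.
  t   CF        PV=CF/(1+0.0795)^t    t·PV
  1       210.00       194.5345       194.5345
  2       210.00       180.2080       360.4159
  3     2,210.00     1,756.8081     5,270.4244
  Σ                  2,131.5506     5,825.3749
P = 2,131.5506; D_Mac = 2.73293 yrs; D_mod = 2.53166 yrs.
DV01 ≈ 2.53166 × 2,131.5506 × 0.0001 = 0.539636.

£0.540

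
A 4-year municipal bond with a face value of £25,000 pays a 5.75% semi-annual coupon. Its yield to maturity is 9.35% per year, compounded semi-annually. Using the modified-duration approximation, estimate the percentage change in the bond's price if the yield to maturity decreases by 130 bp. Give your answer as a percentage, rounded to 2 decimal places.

Periodic yield y = 0.04675. Modified duration first:
  t   CF        PV=CF/(1+0.04675)^t    t·PV
  1       718.75       686.6492       686.6492
  2       718.75       655.9820     1,311.9640
  3       718.75       626.6845     1,880.0535
  4       718.75       598.6955     2,394.7819
  5       718.75       571.9565     2,859.7826
  6       718.75       546.4118     3,278.4706
  7       718.75       522.0079     3,654.0553
  8    25,718.75    17,844.5705   142,756.5643
  Σ                 22,052.9578   158,822.3213
P = 22,052.9578; D_Mac = 7.20186 half-year periods = 3.60093 yrs; D_mod = 3.60093/(1+0.04675) = 3.44011 yrs.
ΔP/P ≈ -D_mod · Δy = -3.44011 × (-0.013) = +0.044721 = +4.4721%.

+4.47%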